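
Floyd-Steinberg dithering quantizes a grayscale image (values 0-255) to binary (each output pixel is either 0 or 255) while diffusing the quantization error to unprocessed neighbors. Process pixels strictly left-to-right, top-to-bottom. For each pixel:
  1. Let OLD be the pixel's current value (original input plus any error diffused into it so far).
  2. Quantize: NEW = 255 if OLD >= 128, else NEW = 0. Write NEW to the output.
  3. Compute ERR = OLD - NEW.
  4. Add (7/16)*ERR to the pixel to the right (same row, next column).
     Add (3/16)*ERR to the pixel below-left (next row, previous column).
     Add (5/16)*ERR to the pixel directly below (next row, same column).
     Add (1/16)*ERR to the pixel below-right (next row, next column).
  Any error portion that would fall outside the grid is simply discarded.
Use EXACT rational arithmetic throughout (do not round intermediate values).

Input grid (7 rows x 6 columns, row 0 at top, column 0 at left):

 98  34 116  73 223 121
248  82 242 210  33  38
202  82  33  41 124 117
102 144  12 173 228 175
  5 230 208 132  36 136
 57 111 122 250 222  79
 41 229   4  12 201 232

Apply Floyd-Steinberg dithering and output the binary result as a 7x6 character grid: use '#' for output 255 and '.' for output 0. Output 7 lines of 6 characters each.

(0,0): OLD=98 → NEW=0, ERR=98
(0,1): OLD=615/8 → NEW=0, ERR=615/8
(0,2): OLD=19153/128 → NEW=255, ERR=-13487/128
(0,3): OLD=55095/2048 → NEW=0, ERR=55095/2048
(0,4): OLD=7692929/32768 → NEW=255, ERR=-662911/32768
(0,5): OLD=58798471/524288 → NEW=0, ERR=58798471/524288
(1,0): OLD=37509/128 → NEW=255, ERR=4869/128
(1,1): OLD=111651/1024 → NEW=0, ERR=111651/1024
(1,2): OLD=8736735/32768 → NEW=255, ERR=380895/32768
(1,3): OLD=27933235/131072 → NEW=255, ERR=-5490125/131072
(1,4): OLD=260567417/8388608 → NEW=0, ERR=260567417/8388608
(1,5): OLD=11458418047/134217728 → NEW=0, ERR=11458418047/134217728
(2,0): OLD=3839281/16384 → NEW=255, ERR=-338639/16384
(2,1): OLD=58503979/524288 → NEW=0, ERR=58503979/524288
(2,2): OLD=708107329/8388608 → NEW=0, ERR=708107329/8388608
(2,3): OLD=4791024761/67108864 → NEW=0, ERR=4791024761/67108864
(2,4): OLD=382961078507/2147483648 → NEW=255, ERR=-164647251733/2147483648
(2,5): OLD=3850937329437/34359738368 → NEW=0, ERR=3850937329437/34359738368
(3,0): OLD=976967713/8388608 → NEW=0, ERR=976967713/8388608
(3,1): OLD=16398691981/67108864 → NEW=255, ERR=-714068339/67108864
(3,2): OLD=29036150135/536870912 → NEW=0, ERR=29036150135/536870912
(3,3): OLD=7211144624229/34359738368 → NEW=255, ERR=-1550588659611/34359738368
(3,4): OLD=57662120738245/274877906944 → NEW=255, ERR=-12431745532475/274877906944
(3,5): OLD=815598565671531/4398046511104 → NEW=255, ERR=-305903294659989/4398046511104
(4,0): OLD=42305212623/1073741824 → NEW=0, ERR=42305212623/1073741824
(4,1): OLD=4489649701635/17179869184 → NEW=255, ERR=108783059715/17179869184
(4,2): OLD=120146371199513/549755813888 → NEW=255, ERR=-20041361341927/549755813888
(4,3): OLD=851890201312477/8796093022208 → NEW=0, ERR=851890201312477/8796093022208
(4,4): OLD=6808331239962797/140737488355328 → NEW=0, ERR=6808331239962797/140737488355328
(4,5): OLD=298593512482707867/2251799813685248 → NEW=255, ERR=-275615440007030373/2251799813685248
(5,0): OLD=19378806884793/274877906944 → NEW=0, ERR=19378806884793/274877906944
(5,1): OLD=1226611096243785/8796093022208 → NEW=255, ERR=-1016392624419255/8796093022208
(5,2): OLD=5531641915786291/70368744177664 → NEW=0, ERR=5531641915786291/70368744177664
(5,3): OLD=723838561563673313/2251799813685248 → NEW=255, ERR=149629609073935073/2251799813685248
(5,4): OLD=1122713034054934145/4503599627370496 → NEW=255, ERR=-25704870924542335/4503599627370496
(5,5): OLD=2974328032133016373/72057594037927936 → NEW=0, ERR=2974328032133016373/72057594037927936
(6,0): OLD=5821668250877563/140737488355328 → NEW=0, ERR=5821668250877563/140737488355328
(6,1): OLD=518214225756256095/2251799813685248 → NEW=255, ERR=-55994726733482145/2251799813685248
(6,2): OLD=206476780709440839/9007199254740992 → NEW=0, ERR=206476780709440839/9007199254740992
(6,3): OLD=6721132843028449035/144115188075855872 → NEW=0, ERR=6721132843028449035/144115188075855872
(6,4): OLD=533831858578754796907/2305843009213693952 → NEW=255, ERR=-54158108770737160853/2305843009213693952
(6,5): OLD=8642914080033988768013/36893488147419103232 → NEW=255, ERR=-764925397557882556147/36893488147419103232
Row 0: ..#.#.
Row 1: #.##..
Row 2: #...#.
Row 3: .#.###
Row 4: .##..#
Row 5: .#.##.
Row 6: .#..##

Answer: ..#.#.
#.##..
#...#.
.#.###
.##..#
.#.##.
.#..##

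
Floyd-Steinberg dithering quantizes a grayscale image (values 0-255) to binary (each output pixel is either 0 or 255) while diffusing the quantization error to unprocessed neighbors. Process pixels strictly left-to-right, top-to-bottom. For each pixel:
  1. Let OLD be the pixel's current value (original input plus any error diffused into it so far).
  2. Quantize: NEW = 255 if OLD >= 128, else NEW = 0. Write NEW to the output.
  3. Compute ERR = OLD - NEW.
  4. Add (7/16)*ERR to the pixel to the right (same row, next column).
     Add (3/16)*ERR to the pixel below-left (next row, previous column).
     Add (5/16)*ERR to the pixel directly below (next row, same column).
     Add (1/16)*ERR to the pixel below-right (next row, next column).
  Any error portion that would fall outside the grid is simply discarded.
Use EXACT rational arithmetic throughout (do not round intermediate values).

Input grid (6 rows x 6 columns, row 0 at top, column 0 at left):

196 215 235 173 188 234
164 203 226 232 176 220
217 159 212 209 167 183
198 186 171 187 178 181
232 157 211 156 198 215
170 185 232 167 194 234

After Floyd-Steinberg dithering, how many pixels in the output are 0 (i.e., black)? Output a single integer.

(0,0): OLD=196 → NEW=255, ERR=-59
(0,1): OLD=3027/16 → NEW=255, ERR=-1053/16
(0,2): OLD=52789/256 → NEW=255, ERR=-12491/256
(0,3): OLD=621171/4096 → NEW=255, ERR=-423309/4096
(0,4): OLD=9357605/65536 → NEW=255, ERR=-7354075/65536
(0,5): OLD=193888259/1048576 → NEW=255, ERR=-73498621/1048576
(1,0): OLD=34105/256 → NEW=255, ERR=-31175/256
(1,1): OLD=238223/2048 → NEW=0, ERR=238223/2048
(1,2): OLD=15607483/65536 → NEW=255, ERR=-1104197/65536
(1,3): OLD=44103903/262144 → NEW=255, ERR=-22742817/262144
(1,4): OLD=1398802173/16777216 → NEW=0, ERR=1398802173/16777216
(1,5): OLD=61084882651/268435456 → NEW=255, ERR=-7366158629/268435456
(2,0): OLD=6578325/32768 → NEW=255, ERR=-1777515/32768
(2,1): OLD=168660663/1048576 → NEW=255, ERR=-98726217/1048576
(2,2): OLD=2626406885/16777216 → NEW=255, ERR=-1651783195/16777216
(2,3): OLD=20588279293/134217728 → NEW=255, ERR=-13637241347/134217728
(2,4): OLD=592855212919/4294967296 → NEW=255, ERR=-502361447561/4294967296
(2,5): OLD=8827934775729/68719476736 → NEW=255, ERR=-8695531791951/68719476736
(3,0): OLD=2741307717/16777216 → NEW=255, ERR=-1536882363/16777216
(3,1): OLD=12703641825/134217728 → NEW=0, ERR=12703641825/134217728
(3,2): OLD=168262594483/1073741824 → NEW=255, ERR=-105541570637/1073741824
(3,3): OLD=5783478715673/68719476736 → NEW=0, ERR=5783478715673/68719476736
(3,4): OLD=81469821001721/549755813888 → NEW=255, ERR=-58717911539719/549755813888
(3,5): OLD=768943919275767/8796093022208 → NEW=0, ERR=768943919275767/8796093022208
(4,0): OLD=474851837291/2147483648 → NEW=255, ERR=-72756492949/2147483648
(4,1): OLD=5071504452847/34359738368 → NEW=255, ERR=-3690228830993/34359738368
(4,2): OLD=170415147984413/1099511627776 → NEW=255, ERR=-109960317098467/1099511627776
(4,3): OLD=1976955062922865/17592186044416 → NEW=0, ERR=1976955062922865/17592186044416
(4,4): OLD=66270099049681793/281474976710656 → NEW=255, ERR=-5506020011535487/281474976710656
(4,5): OLD=1022699236179694823/4503599627370496 → NEW=255, ERR=-125718668799781657/4503599627370496
(5,0): OLD=76567282432061/549755813888 → NEW=255, ERR=-63620450109379/549755813888
(5,1): OLD=1406299228041485/17592186044416 → NEW=0, ERR=1406299228041485/17592186044416
(5,2): OLD=35195465926292703/140737488355328 → NEW=255, ERR=-692593604315937/140737488355328
(5,3): OLD=855893331132464901/4503599627370496 → NEW=255, ERR=-292524573847011579/4503599627370496
(5,4): OLD=1452495514401876005/9007199254740992 → NEW=255, ERR=-844340295557076955/9007199254740992
(5,5): OLD=26379192612483783209/144115188075855872 → NEW=255, ERR=-10370180346859464151/144115188075855872
Output grid:
  Row 0: ######  (0 black, running=0)
  Row 1: #.##.#  (2 black, running=2)
  Row 2: ######  (0 black, running=2)
  Row 3: #.#.#.  (3 black, running=5)
  Row 4: ###.##  (1 black, running=6)
  Row 5: #.####  (1 black, running=7)

Answer: 7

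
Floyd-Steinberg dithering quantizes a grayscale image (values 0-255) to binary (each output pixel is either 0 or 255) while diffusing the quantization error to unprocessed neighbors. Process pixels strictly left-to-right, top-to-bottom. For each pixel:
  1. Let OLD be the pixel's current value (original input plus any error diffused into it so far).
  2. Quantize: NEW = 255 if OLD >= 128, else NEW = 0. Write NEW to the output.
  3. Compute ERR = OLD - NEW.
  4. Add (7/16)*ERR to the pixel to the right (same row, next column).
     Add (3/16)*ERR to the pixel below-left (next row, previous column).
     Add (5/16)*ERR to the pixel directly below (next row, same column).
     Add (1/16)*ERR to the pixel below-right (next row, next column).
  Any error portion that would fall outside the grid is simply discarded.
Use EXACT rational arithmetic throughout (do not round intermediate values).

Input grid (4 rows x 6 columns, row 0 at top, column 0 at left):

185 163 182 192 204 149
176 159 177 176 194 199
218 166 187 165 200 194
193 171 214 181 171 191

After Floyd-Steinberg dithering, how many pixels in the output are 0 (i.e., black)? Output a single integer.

Answer: 6

Derivation:
(0,0): OLD=185 → NEW=255, ERR=-70
(0,1): OLD=1059/8 → NEW=255, ERR=-981/8
(0,2): OLD=16429/128 → NEW=255, ERR=-16211/128
(0,3): OLD=279739/2048 → NEW=255, ERR=-242501/2048
(0,4): OLD=4987165/32768 → NEW=255, ERR=-3368675/32768
(0,5): OLD=54538187/524288 → NEW=0, ERR=54538187/524288
(1,0): OLD=16785/128 → NEW=255, ERR=-15855/128
(1,1): OLD=39287/1024 → NEW=0, ERR=39287/1024
(1,2): OLD=4074435/32768 → NEW=0, ERR=4074435/32768
(1,3): OLD=21784903/131072 → NEW=255, ERR=-11638457/131072
(1,4): OLD=1133553461/8388608 → NEW=255, ERR=-1005541579/8388608
(1,5): OLD=23171210979/134217728 → NEW=255, ERR=-11054309661/134217728
(2,0): OLD=3055373/16384 → NEW=255, ERR=-1122547/16384
(2,1): OLD=85766495/524288 → NEW=255, ERR=-47926945/524288
(2,2): OLD=1439589341/8388608 → NEW=255, ERR=-699505699/8388608
(2,3): OLD=5775754805/67108864 → NEW=0, ERR=5775754805/67108864
(2,4): OLD=384833261599/2147483648 → NEW=255, ERR=-162775068641/2147483648
(2,5): OLD=4384600345801/34359738368 → NEW=0, ERR=4384600345801/34359738368
(3,0): OLD=1295612989/8388608 → NEW=255, ERR=-843482051/8388608
(3,1): OLD=5269720185/67108864 → NEW=0, ERR=5269720185/67108864
(3,2): OLD=124940589563/536870912 → NEW=255, ERR=-11961492997/536870912
(3,3): OLD=6140912944625/34359738368 → NEW=255, ERR=-2620820339215/34359738368
(3,4): OLD=39375741903313/274877906944 → NEW=255, ERR=-30718124367407/274877906944
(3,5): OLD=779548818095007/4398046511104 → NEW=255, ERR=-341953042236513/4398046511104
Output grid:
  Row 0: #####.  (1 black, running=1)
  Row 1: #..###  (2 black, running=3)
  Row 2: ###.#.  (2 black, running=5)
  Row 3: #.####  (1 black, running=6)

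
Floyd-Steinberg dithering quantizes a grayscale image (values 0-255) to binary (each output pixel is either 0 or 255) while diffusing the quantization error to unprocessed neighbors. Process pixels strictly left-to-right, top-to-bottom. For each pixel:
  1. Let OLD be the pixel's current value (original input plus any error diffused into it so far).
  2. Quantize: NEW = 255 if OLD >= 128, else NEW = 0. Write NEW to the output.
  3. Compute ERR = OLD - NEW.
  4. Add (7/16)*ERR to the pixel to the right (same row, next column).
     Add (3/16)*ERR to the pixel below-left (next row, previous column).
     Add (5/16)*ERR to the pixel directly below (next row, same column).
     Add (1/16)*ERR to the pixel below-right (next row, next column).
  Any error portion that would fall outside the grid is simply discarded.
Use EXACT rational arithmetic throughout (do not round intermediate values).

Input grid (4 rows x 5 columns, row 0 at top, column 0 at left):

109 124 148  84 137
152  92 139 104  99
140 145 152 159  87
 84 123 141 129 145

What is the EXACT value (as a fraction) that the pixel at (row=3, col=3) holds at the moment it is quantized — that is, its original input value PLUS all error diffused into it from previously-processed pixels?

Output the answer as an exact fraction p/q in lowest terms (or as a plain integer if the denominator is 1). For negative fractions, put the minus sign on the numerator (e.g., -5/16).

(0,0): OLD=109 → NEW=0, ERR=109
(0,1): OLD=2747/16 → NEW=255, ERR=-1333/16
(0,2): OLD=28557/256 → NEW=0, ERR=28557/256
(0,3): OLD=543963/4096 → NEW=255, ERR=-500517/4096
(0,4): OLD=5474813/65536 → NEW=0, ERR=5474813/65536
(1,0): OLD=43633/256 → NEW=255, ERR=-21647/256
(1,1): OLD=116119/2048 → NEW=0, ERR=116119/2048
(1,2): OLD=11176931/65536 → NEW=255, ERR=-5534749/65536
(1,3): OLD=13500583/262144 → NEW=0, ERR=13500583/262144
(1,4): OLD=587203349/4194304 → NEW=255, ERR=-482344171/4194304
(2,0): OLD=4069997/32768 → NEW=0, ERR=4069997/32768
(2,1): OLD=205456639/1048576 → NEW=255, ERR=-61930241/1048576
(2,2): OLD=1895305149/16777216 → NEW=0, ERR=1895305149/16777216
(2,3): OLD=53063534311/268435456 → NEW=255, ERR=-15387506969/268435456
(2,4): OLD=125424068241/4294967296 → NEW=0, ERR=125424068241/4294967296
(3,0): OLD=1874694941/16777216 → NEW=0, ERR=1874694941/16777216
(3,1): OLD=24477880153/134217728 → NEW=255, ERR=-9747640487/134217728
(3,2): OLD=558731171235/4294967296 → NEW=255, ERR=-536485489245/4294967296
(3,3): OLD=592485479947/8589934592 → NEW=0, ERR=592485479947/8589934592
Target (3,3): original=129, with diffused error = 592485479947/8589934592

Answer: 592485479947/8589934592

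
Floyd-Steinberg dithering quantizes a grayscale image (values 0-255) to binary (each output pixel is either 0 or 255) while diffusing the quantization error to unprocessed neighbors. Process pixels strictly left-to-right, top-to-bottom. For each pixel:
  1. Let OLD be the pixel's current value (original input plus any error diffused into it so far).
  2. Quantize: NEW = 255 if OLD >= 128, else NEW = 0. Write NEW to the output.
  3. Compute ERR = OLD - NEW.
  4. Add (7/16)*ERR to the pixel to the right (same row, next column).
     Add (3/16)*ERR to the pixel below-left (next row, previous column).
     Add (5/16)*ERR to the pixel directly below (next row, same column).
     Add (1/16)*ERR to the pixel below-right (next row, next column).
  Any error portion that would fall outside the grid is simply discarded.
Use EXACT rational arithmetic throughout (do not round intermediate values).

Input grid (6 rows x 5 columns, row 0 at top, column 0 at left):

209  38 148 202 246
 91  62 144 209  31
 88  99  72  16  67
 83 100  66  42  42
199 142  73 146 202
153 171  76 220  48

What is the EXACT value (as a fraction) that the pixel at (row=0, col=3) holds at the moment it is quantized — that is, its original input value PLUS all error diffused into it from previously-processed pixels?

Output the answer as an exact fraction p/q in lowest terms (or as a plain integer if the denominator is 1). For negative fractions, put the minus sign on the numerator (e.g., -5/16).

(0,0): OLD=209 → NEW=255, ERR=-46
(0,1): OLD=143/8 → NEW=0, ERR=143/8
(0,2): OLD=19945/128 → NEW=255, ERR=-12695/128
(0,3): OLD=324831/2048 → NEW=255, ERR=-197409/2048
Target (0,3): original=202, with diffused error = 324831/2048

Answer: 324831/2048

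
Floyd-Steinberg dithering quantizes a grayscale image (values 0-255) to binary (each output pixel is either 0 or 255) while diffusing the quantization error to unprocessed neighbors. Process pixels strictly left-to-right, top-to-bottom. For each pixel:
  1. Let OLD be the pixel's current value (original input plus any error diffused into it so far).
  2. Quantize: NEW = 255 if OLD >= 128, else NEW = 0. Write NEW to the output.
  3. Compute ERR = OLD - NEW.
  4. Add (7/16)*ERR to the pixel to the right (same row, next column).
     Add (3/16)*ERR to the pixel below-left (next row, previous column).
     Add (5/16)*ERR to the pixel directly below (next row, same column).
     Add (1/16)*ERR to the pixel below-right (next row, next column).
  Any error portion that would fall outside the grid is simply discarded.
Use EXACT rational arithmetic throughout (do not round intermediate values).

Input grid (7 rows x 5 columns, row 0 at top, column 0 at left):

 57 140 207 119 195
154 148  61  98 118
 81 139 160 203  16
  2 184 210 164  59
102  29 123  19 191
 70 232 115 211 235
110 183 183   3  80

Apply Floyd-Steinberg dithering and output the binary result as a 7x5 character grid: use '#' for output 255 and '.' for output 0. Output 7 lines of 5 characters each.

(0,0): OLD=57 → NEW=0, ERR=57
(0,1): OLD=2639/16 → NEW=255, ERR=-1441/16
(0,2): OLD=42905/256 → NEW=255, ERR=-22375/256
(0,3): OLD=330799/4096 → NEW=0, ERR=330799/4096
(0,4): OLD=15095113/65536 → NEW=255, ERR=-1616567/65536
(1,0): OLD=39661/256 → NEW=255, ERR=-25619/256
(1,1): OLD=129531/2048 → NEW=0, ERR=129531/2048
(1,2): OLD=4644631/65536 → NEW=0, ERR=4644631/65536
(1,3): OLD=37789771/262144 → NEW=255, ERR=-29056949/262144
(1,4): OLD=280369025/4194304 → NEW=0, ERR=280369025/4194304
(2,0): OLD=2018041/32768 → NEW=0, ERR=2018041/32768
(2,1): OLD=202105027/1048576 → NEW=255, ERR=-65281853/1048576
(2,2): OLD=2316588553/16777216 → NEW=255, ERR=-1961601527/16777216
(2,3): OLD=36016417035/268435456 → NEW=255, ERR=-32434624245/268435456
(2,4): OLD=-98359120755/4294967296 → NEW=0, ERR=-98359120755/4294967296
(3,0): OLD=160595433/16777216 → NEW=0, ERR=160595433/16777216
(3,1): OLD=20221088053/134217728 → NEW=255, ERR=-14004432587/134217728
(3,2): OLD=434936926679/4294967296 → NEW=0, ERR=434936926679/4294967296
(3,3): OLD=1365316922335/8589934592 → NEW=255, ERR=-825116398625/8589934592
(3,4): OLD=311584281083/137438953472 → NEW=0, ERR=311584281083/137438953472
(4,0): OLD=183453851655/2147483648 → NEW=0, ERR=183453851655/2147483648
(4,1): OLD=3666432745479/68719476736 → NEW=0, ERR=3666432745479/68719476736
(4,2): OLD=168726850517577/1099511627776 → NEW=255, ERR=-111648614565303/1099511627776
(4,3): OLD=-856541386257401/17592186044416 → NEW=0, ERR=-856541386257401/17592186044416
(4,4): OLD=46275506403442609/281474976710656 → NEW=255, ERR=-25500612657774671/281474976710656
(5,0): OLD=117317728445557/1099511627776 → NEW=0, ERR=117317728445557/1099511627776
(5,1): OLD=2477454204706591/8796093022208 → NEW=255, ERR=234450484043551/8796093022208
(5,2): OLD=25089022557181335/281474976710656 → NEW=0, ERR=25089022557181335/281474976710656
(5,3): OLD=238068871268202585/1125899906842624 → NEW=255, ERR=-49035604976666535/1125899906842624
(5,4): OLD=3325303513015633411/18014398509481984 → NEW=255, ERR=-1268368106902272509/18014398509481984
(6,0): OLD=20877184309039013/140737488355328 → NEW=255, ERR=-15010875221569627/140737488355328
(6,1): OLD=756818962307400747/4503599627370496 → NEW=255, ERR=-391598942672075733/4503599627370496
(6,2): OLD=11984080302921088649/72057594037927936 → NEW=255, ERR=-6390606176750535031/72057594037927936
(6,3): OLD=-65764499824155343837/1152921504606846976 → NEW=0, ERR=-65764499824155343837/1152921504606846976
(6,4): OLD=559297773422842987701/18446744073709551616 → NEW=0, ERR=559297773422842987701/18446744073709551616
Row 0: .##.#
Row 1: #..#.
Row 2: .###.
Row 3: .#.#.
Row 4: ..#.#
Row 5: .#.##
Row 6: ###..

Answer: .##.#
#..#.
.###.
.#.#.
..#.#
.#.##
###..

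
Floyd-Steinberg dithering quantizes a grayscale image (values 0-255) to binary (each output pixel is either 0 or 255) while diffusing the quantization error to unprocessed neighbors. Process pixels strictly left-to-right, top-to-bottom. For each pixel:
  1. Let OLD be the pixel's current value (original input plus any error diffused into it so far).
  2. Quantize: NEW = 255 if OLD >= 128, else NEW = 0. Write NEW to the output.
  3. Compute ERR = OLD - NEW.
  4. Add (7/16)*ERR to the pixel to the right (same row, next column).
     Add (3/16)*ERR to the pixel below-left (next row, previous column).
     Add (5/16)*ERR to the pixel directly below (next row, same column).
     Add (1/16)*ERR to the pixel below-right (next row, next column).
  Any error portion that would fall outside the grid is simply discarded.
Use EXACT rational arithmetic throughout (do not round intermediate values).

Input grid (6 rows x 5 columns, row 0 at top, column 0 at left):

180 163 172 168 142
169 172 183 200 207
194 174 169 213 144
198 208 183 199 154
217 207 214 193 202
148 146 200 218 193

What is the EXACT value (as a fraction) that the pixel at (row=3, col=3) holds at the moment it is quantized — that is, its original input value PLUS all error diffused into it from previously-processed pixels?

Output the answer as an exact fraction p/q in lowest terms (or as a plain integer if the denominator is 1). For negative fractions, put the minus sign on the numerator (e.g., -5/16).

(0,0): OLD=180 → NEW=255, ERR=-75
(0,1): OLD=2083/16 → NEW=255, ERR=-1997/16
(0,2): OLD=30053/256 → NEW=0, ERR=30053/256
(0,3): OLD=898499/4096 → NEW=255, ERR=-145981/4096
(0,4): OLD=8284245/65536 → NEW=0, ERR=8284245/65536
(1,0): OLD=31273/256 → NEW=0, ERR=31273/256
(1,1): OLD=417311/2048 → NEW=255, ERR=-104929/2048
(1,2): OLD=11979147/65536 → NEW=255, ERR=-4732533/65536
(1,3): OLD=49363823/262144 → NEW=255, ERR=-17482897/262144
(1,4): OLD=902182765/4194304 → NEW=255, ERR=-167364755/4194304
(2,0): OLD=7293125/32768 → NEW=255, ERR=-1062715/32768
(2,1): OLD=144593863/1048576 → NEW=255, ERR=-122793017/1048576
(2,2): OLD=1333677333/16777216 → NEW=0, ERR=1333677333/16777216
(2,3): OLD=57698060911/268435456 → NEW=255, ERR=-10752980369/268435456
(2,4): OLD=471745219913/4294967296 → NEW=0, ERR=471745219913/4294967296
(3,0): OLD=2783475317/16777216 → NEW=255, ERR=-1494714763/16777216
(3,1): OLD=19502526033/134217728 → NEW=255, ERR=-14722994607/134217728
(3,2): OLD=622857323851/4294967296 → NEW=255, ERR=-472359336629/4294967296
(3,3): OLD=1408134892691/8589934592 → NEW=255, ERR=-782298428269/8589934592
Target (3,3): original=199, with diffused error = 1408134892691/8589934592

Answer: 1408134892691/8589934592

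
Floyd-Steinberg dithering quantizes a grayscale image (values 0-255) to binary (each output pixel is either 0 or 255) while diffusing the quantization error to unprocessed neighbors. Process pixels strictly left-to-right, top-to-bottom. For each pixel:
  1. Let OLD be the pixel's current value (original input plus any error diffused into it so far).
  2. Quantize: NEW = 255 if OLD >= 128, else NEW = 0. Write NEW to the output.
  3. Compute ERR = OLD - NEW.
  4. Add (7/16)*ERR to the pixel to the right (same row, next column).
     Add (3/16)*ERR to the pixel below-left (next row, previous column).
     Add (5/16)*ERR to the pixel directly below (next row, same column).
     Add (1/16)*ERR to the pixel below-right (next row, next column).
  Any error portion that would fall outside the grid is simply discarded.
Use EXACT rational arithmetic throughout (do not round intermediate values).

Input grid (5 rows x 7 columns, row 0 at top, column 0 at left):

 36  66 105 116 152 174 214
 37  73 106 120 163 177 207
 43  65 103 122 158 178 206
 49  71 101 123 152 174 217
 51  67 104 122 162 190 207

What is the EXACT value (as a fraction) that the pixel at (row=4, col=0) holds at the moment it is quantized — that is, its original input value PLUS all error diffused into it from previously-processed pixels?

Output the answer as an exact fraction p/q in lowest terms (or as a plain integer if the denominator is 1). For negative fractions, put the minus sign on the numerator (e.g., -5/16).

Answer: 31266324943/536870912

Derivation:
(0,0): OLD=36 → NEW=0, ERR=36
(0,1): OLD=327/4 → NEW=0, ERR=327/4
(0,2): OLD=9009/64 → NEW=255, ERR=-7311/64
(0,3): OLD=67607/1024 → NEW=0, ERR=67607/1024
(0,4): OLD=2963617/16384 → NEW=255, ERR=-1214303/16384
(0,5): OLD=37112935/262144 → NEW=255, ERR=-29733785/262144
(0,6): OLD=689444561/4194304 → NEW=255, ERR=-380102959/4194304
(1,0): OLD=4069/64 → NEW=0, ERR=4069/64
(1,1): OLD=54883/512 → NEW=0, ERR=54883/512
(1,2): OLD=2206719/16384 → NEW=255, ERR=-1971201/16384
(1,3): OLD=4388227/65536 → NEW=0, ERR=4388227/65536
(1,4): OLD=637503705/4194304 → NEW=255, ERR=-432043815/4194304
(1,5): OLD=2512044489/33554432 → NEW=0, ERR=2512044489/33554432
(1,6): OLD=109706547367/536870912 → NEW=255, ERR=-27195535193/536870912
(2,0): OLD=679665/8192 → NEW=0, ERR=679665/8192
(2,1): OLD=30464011/262144 → NEW=0, ERR=30464011/262144
(2,2): OLD=568324129/4194304 → NEW=255, ERR=-501223391/4194304
(2,3): OLD=2141095705/33554432 → NEW=0, ERR=2141095705/33554432
(2,4): OLD=46157213561/268435456 → NEW=255, ERR=-22293827719/268435456
(2,5): OLD=1280970114531/8589934592 → NEW=255, ERR=-909463206429/8589934592
(2,6): OLD=20413622543973/137438953472 → NEW=255, ERR=-14633310591387/137438953472
(3,0): OLD=405659329/4194304 → NEW=0, ERR=405659329/4194304
(3,1): OLD=4442891917/33554432 → NEW=255, ERR=-4113488243/33554432
(3,2): OLD=7851644647/268435456 → NEW=0, ERR=7851644647/268435456
(3,3): OLD=142481634489/1073741824 → NEW=255, ERR=-131322530631/1073741824
(3,4): OLD=7789377658561/137438953472 → NEW=0, ERR=7789377658561/137438953472
(3,5): OLD=154542130997683/1099511627776 → NEW=255, ERR=-125833334085197/1099511627776
(3,6): OLD=2234927318963501/17592186044416 → NEW=0, ERR=2234927318963501/17592186044416
(4,0): OLD=31266324943/536870912 → NEW=0, ERR=31266324943/536870912
Target (4,0): original=51, with diffused error = 31266324943/536870912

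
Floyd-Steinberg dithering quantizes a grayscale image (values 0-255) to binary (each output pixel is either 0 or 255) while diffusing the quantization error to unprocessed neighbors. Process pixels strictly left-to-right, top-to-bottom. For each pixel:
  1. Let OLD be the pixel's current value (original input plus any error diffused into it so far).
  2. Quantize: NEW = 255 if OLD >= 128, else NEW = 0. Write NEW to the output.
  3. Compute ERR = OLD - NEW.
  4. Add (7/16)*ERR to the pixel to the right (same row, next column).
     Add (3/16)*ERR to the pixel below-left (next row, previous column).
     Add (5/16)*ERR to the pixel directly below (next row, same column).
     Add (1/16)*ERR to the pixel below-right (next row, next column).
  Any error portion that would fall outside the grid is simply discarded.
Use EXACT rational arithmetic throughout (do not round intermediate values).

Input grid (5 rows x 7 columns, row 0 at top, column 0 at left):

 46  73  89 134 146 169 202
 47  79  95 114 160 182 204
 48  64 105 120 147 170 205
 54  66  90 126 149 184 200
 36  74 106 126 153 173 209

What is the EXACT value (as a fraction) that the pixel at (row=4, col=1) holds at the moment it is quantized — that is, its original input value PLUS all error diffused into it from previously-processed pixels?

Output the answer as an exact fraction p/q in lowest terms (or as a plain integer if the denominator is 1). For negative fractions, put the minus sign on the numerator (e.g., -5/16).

(0,0): OLD=46 → NEW=0, ERR=46
(0,1): OLD=745/8 → NEW=0, ERR=745/8
(0,2): OLD=16607/128 → NEW=255, ERR=-16033/128
(0,3): OLD=162201/2048 → NEW=0, ERR=162201/2048
(0,4): OLD=5919535/32768 → NEW=255, ERR=-2436305/32768
(0,5): OLD=71550537/524288 → NEW=255, ERR=-62142903/524288
(0,6): OLD=1259498495/8388608 → NEW=255, ERR=-879596545/8388608
(1,0): OLD=10091/128 → NEW=0, ERR=10091/128
(1,1): OLD=124909/1024 → NEW=0, ERR=124909/1024
(1,2): OLD=4256369/32768 → NEW=255, ERR=-4099471/32768
(1,3): OLD=8158813/131072 → NEW=0, ERR=8158813/131072
(1,4): OLD=1230814391/8388608 → NEW=255, ERR=-908280649/8388608
(1,5): OLD=4917872999/67108864 → NEW=0, ERR=4917872999/67108864
(1,6): OLD=210330289705/1073741824 → NEW=255, ERR=-63473875415/1073741824
(2,0): OLD=1564799/16384 → NEW=0, ERR=1564799/16384
(2,1): OLD=65731941/524288 → NEW=0, ERR=65731941/524288
(2,2): OLD=1174828911/8388608 → NEW=255, ERR=-964266129/8388608
(2,3): OLD=4096389047/67108864 → NEW=0, ERR=4096389047/67108864
(2,4): OLD=84557238375/536870912 → NEW=255, ERR=-52344844185/536870912
(2,5): OLD=2274498233293/17179869184 → NEW=255, ERR=-2106368408627/17179869184
(2,6): OLD=37786457517675/274877906944 → NEW=255, ERR=-32307408753045/274877906944
(3,0): OLD=900548495/8388608 → NEW=0, ERR=900548495/8388608
(3,1): OLD=9164571747/67108864 → NEW=255, ERR=-7948188573/67108864
(3,2): OLD=11565827289/536870912 → NEW=0, ERR=11565827289/536870912
(3,3): OLD=277100136671/2147483648 → NEW=255, ERR=-270508193569/2147483648
(3,4): OLD=12162744595343/274877906944 → NEW=0, ERR=12162744595343/274877906944
(3,5): OLD=301073755519261/2199023255552 → NEW=255, ERR=-259677174646499/2199023255552
(3,6): OLD=3657222688814851/35184372088832 → NEW=0, ERR=3657222688814851/35184372088832
(4,0): OLD=50832079745/1073741824 → NEW=0, ERR=50832079745/1073741824
(4,1): OLD=1175944963085/17179869184 → NEW=0, ERR=1175944963085/17179869184
Target (4,1): original=74, with diffused error = 1175944963085/17179869184

Answer: 1175944963085/17179869184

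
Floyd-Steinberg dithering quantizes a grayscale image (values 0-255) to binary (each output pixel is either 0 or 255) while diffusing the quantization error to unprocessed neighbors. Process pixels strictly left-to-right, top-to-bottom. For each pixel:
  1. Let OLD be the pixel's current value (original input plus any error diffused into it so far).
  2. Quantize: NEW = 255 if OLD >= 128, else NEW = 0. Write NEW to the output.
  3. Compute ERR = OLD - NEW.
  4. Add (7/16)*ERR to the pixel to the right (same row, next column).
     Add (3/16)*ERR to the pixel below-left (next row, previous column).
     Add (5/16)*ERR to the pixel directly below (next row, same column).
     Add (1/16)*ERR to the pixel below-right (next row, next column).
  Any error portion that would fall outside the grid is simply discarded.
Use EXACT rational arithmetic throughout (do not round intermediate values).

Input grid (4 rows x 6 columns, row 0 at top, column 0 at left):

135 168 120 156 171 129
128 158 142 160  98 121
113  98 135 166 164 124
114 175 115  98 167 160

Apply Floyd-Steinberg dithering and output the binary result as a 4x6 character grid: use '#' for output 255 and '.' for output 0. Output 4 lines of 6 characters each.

Answer: #.#.#.
.###.#
#..#.#
.#.##.

Derivation:
(0,0): OLD=135 → NEW=255, ERR=-120
(0,1): OLD=231/2 → NEW=0, ERR=231/2
(0,2): OLD=5457/32 → NEW=255, ERR=-2703/32
(0,3): OLD=60951/512 → NEW=0, ERR=60951/512
(0,4): OLD=1827489/8192 → NEW=255, ERR=-261471/8192
(0,5): OLD=15077991/131072 → NEW=0, ERR=15077991/131072
(1,0): OLD=3589/32 → NEW=0, ERR=3589/32
(1,1): OLD=56275/256 → NEW=255, ERR=-9005/256
(1,2): OLD=1062943/8192 → NEW=255, ERR=-1026017/8192
(1,3): OLD=4297275/32768 → NEW=255, ERR=-4058565/32768
(1,4): OLD=131800825/2097152 → NEW=0, ERR=131800825/2097152
(1,5): OLD=6121994751/33554432 → NEW=255, ERR=-2434385409/33554432
(2,0): OLD=579393/4096 → NEW=255, ERR=-465087/4096
(2,1): OLD=2733771/131072 → NEW=0, ERR=2733771/131072
(2,2): OLD=166857217/2097152 → NEW=0, ERR=166857217/2097152
(2,3): OLD=2786018777/16777216 → NEW=255, ERR=-1492171303/16777216
(2,4): OLD=66241370539/536870912 → NEW=0, ERR=66241370539/536870912
(2,5): OLD=1367831661661/8589934592 → NEW=255, ERR=-822601659299/8589934592
(3,0): OLD=172862721/2097152 → NEW=0, ERR=172862721/2097152
(3,1): OLD=3781606717/16777216 → NEW=255, ERR=-496583363/16777216
(3,2): OLD=14970845679/134217728 → NEW=0, ERR=14970845679/134217728
(3,3): OLD=1263689419717/8589934592 → NEW=255, ERR=-926743901243/8589934592
(3,4): OLD=9266305439605/68719476736 → NEW=255, ERR=-8257161128075/68719476736
(3,5): OLD=93696561604667/1099511627776 → NEW=0, ERR=93696561604667/1099511627776
Row 0: #.#.#.
Row 1: .###.#
Row 2: #..#.#
Row 3: .#.##.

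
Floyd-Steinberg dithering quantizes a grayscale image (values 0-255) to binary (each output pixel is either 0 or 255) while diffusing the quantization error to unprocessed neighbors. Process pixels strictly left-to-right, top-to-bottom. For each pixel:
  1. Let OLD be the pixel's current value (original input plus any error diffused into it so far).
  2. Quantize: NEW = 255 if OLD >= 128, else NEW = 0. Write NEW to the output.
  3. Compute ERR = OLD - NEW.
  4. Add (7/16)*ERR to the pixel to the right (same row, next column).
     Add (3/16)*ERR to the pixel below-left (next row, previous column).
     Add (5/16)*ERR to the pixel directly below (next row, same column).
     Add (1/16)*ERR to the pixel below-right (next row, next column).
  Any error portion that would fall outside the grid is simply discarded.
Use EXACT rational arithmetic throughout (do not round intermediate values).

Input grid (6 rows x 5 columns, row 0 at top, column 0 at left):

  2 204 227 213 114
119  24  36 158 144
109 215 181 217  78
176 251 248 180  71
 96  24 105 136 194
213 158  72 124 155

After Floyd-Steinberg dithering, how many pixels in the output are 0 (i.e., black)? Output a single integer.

(0,0): OLD=2 → NEW=0, ERR=2
(0,1): OLD=1639/8 → NEW=255, ERR=-401/8
(0,2): OLD=26249/128 → NEW=255, ERR=-6391/128
(0,3): OLD=391487/2048 → NEW=255, ERR=-130753/2048
(0,4): OLD=2820281/32768 → NEW=0, ERR=2820281/32768
(1,0): OLD=14109/128 → NEW=0, ERR=14109/128
(1,1): OLD=48459/1024 → NEW=0, ERR=48459/1024
(1,2): OLD=851879/32768 → NEW=0, ERR=851879/32768
(1,3): OLD=21291291/131072 → NEW=255, ERR=-12132069/131072
(1,4): OLD=265102833/2097152 → NEW=0, ERR=265102833/2097152
(2,0): OLD=2495593/16384 → NEW=255, ERR=-1682327/16384
(2,1): OLD=103090323/524288 → NEW=255, ERR=-30603117/524288
(2,2): OLD=1251492729/8388608 → NEW=255, ERR=-887602311/8388608
(2,3): OLD=22429083739/134217728 → NEW=255, ERR=-11796436901/134217728
(2,4): OLD=157338334141/2147483648 → NEW=0, ERR=157338334141/2147483648
(3,0): OLD=1115413337/8388608 → NEW=255, ERR=-1023681703/8388608
(3,1): OLD=10275235045/67108864 → NEW=255, ERR=-6837525275/67108864
(3,2): OLD=322618697319/2147483648 → NEW=255, ERR=-224989632921/2147483648
(3,3): OLD=488862416815/4294967296 → NEW=0, ERR=488862416815/4294967296
(3,4): OLD=9497017126539/68719476736 → NEW=255, ERR=-8026449441141/68719476736
(4,0): OLD=41619371159/1073741824 → NEW=0, ERR=41619371159/1073741824
(4,1): OLD=-623730541673/34359738368 → NEW=0, ERR=-623730541673/34359738368
(4,2): OLD=43590961095609/549755813888 → NEW=0, ERR=43590961095609/549755813888
(4,3): OLD=1564045192835991/8796093022208 → NEW=255, ERR=-678958527827049/8796093022208
(4,4): OLD=18414625633451169/140737488355328 → NEW=255, ERR=-17473433897157471/140737488355328
(5,0): OLD=121885896118565/549755813888 → NEW=255, ERR=-18301836422875/549755813888
(5,1): OLD=681926700267567/4398046511104 → NEW=255, ERR=-439575160063953/4398046511104
(5,2): OLD=5269773206187559/140737488355328 → NEW=0, ERR=5269773206187559/140737488355328
(5,3): OLD=55133472865780809/562949953421312 → NEW=0, ERR=55133472865780809/562949953421312
(5,4): OLD=1389128170821238867/9007199254740992 → NEW=255, ERR=-907707639137714093/9007199254740992
Output grid:
  Row 0: .###.  (2 black, running=2)
  Row 1: ...#.  (4 black, running=6)
  Row 2: ####.  (1 black, running=7)
  Row 3: ###.#  (1 black, running=8)
  Row 4: ...##  (3 black, running=11)
  Row 5: ##..#  (2 black, running=13)

Answer: 13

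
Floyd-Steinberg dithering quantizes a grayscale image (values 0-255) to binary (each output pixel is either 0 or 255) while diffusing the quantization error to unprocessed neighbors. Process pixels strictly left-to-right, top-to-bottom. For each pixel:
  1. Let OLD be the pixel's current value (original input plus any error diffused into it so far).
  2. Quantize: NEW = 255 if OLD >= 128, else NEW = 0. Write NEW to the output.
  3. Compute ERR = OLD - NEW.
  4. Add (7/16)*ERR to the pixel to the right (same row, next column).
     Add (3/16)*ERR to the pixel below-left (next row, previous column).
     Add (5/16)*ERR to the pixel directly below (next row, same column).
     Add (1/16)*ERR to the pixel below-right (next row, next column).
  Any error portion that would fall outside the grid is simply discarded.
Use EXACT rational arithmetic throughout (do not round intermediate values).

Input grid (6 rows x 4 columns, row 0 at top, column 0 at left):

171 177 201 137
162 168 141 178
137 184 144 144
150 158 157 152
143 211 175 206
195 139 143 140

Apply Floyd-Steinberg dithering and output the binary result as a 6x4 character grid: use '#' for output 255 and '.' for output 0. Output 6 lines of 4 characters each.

(0,0): OLD=171 → NEW=255, ERR=-84
(0,1): OLD=561/4 → NEW=255, ERR=-459/4
(0,2): OLD=9651/64 → NEW=255, ERR=-6669/64
(0,3): OLD=93605/1024 → NEW=0, ERR=93605/1024
(1,0): OLD=7311/64 → NEW=0, ERR=7311/64
(1,1): OLD=80553/512 → NEW=255, ERR=-50007/512
(1,2): OLD=1239837/16384 → NEW=0, ERR=1239837/16384
(1,3): OLD=61121627/262144 → NEW=255, ERR=-5725093/262144
(2,0): OLD=1264723/8192 → NEW=255, ERR=-824237/8192
(2,1): OLD=34285185/262144 → NEW=255, ERR=-32561535/262144
(2,2): OLD=54057141/524288 → NEW=0, ERR=54057141/524288
(2,3): OLD=1568783393/8388608 → NEW=255, ERR=-570311647/8388608
(3,0): OLD=399583075/4194304 → NEW=0, ERR=399583075/4194304
(3,1): OLD=11670721277/67108864 → NEW=255, ERR=-5442039043/67108864
(3,2): OLD=143056530819/1073741824 → NEW=255, ERR=-130747634301/1073741824
(3,3): OLD=1441816246549/17179869184 → NEW=0, ERR=1441816246549/17179869184
(4,0): OLD=169185609703/1073741824 → NEW=255, ERR=-104618555417/1073741824
(4,1): OLD=1083654875381/8589934592 → NEW=0, ERR=1083654875381/8589934592
(4,2): OLD=55747277971093/274877906944 → NEW=255, ERR=-14346588299627/274877906944
(4,3): OLD=887445368532899/4398046511104 → NEW=255, ERR=-234056491798621/4398046511104
(5,0): OLD=25866818336503/137438953472 → NEW=255, ERR=-9180114798857/137438953472
(5,1): OLD=586369522834785/4398046511104 → NEW=255, ERR=-535132337496735/4398046511104
(5,2): OLD=156929337867433/2199023255552 → NEW=0, ERR=156929337867433/2199023255552
(5,3): OLD=10648807043229885/70368744177664 → NEW=255, ERR=-7295222722074435/70368744177664
Row 0: ###.
Row 1: .#.#
Row 2: ##.#
Row 3: .##.
Row 4: #.##
Row 5: ##.#

Answer: ###.
.#.#
##.#
.##.
#.##
##.#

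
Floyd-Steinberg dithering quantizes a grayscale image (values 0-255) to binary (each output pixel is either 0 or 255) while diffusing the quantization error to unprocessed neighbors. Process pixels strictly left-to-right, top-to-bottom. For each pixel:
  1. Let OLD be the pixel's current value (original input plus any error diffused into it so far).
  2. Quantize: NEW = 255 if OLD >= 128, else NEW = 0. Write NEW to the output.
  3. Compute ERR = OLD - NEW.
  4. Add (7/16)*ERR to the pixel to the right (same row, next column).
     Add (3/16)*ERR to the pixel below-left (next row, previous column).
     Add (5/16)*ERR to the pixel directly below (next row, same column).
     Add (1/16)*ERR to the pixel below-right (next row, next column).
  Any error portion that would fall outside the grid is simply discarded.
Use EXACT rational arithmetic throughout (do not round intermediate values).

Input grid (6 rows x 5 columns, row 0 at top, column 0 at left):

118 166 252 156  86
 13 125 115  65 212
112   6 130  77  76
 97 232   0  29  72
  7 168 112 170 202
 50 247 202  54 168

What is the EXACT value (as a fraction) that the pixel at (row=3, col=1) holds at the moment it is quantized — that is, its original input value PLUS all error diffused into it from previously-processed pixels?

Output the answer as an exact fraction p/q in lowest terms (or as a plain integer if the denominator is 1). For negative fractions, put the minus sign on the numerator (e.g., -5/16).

(0,0): OLD=118 → NEW=0, ERR=118
(0,1): OLD=1741/8 → NEW=255, ERR=-299/8
(0,2): OLD=30163/128 → NEW=255, ERR=-2477/128
(0,3): OLD=302149/2048 → NEW=255, ERR=-220091/2048
(0,4): OLD=1277411/32768 → NEW=0, ERR=1277411/32768
(1,0): OLD=5487/128 → NEW=0, ERR=5487/128
(1,1): OLD=139081/1024 → NEW=255, ERR=-122039/1024
(1,2): OLD=1124797/32768 → NEW=0, ERR=1124797/32768
(1,3): OLD=6885785/131072 → NEW=0, ERR=6885785/131072
(1,4): OLD=504259115/2097152 → NEW=255, ERR=-30514645/2097152
(2,0): OLD=1688371/16384 → NEW=0, ERR=1688371/16384
(2,1): OLD=12035745/524288 → NEW=0, ERR=12035745/524288
(2,2): OLD=1284898467/8388608 → NEW=255, ERR=-854196573/8388608
(2,3): OLD=6480612537/134217728 → NEW=0, ERR=6480612537/134217728
(2,4): OLD=205859402447/2147483648 → NEW=0, ERR=205859402447/2147483648
(3,0): OLD=1119941571/8388608 → NEW=255, ERR=-1019153469/8388608
(3,1): OLD=11634577223/67108864 → NEW=255, ERR=-5478183097/67108864
Target (3,1): original=232, with diffused error = 11634577223/67108864

Answer: 11634577223/67108864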